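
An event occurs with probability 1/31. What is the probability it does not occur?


P(A') = 1 - P(A) = 1 - 1/31 = 30/31

30/31


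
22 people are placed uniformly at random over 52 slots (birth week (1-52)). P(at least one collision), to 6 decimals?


P(all different) = prod((52-i)/52 for i=0..21) = 0.005382
P(at least one match) = 1 - 0.005382 = 0.994618

0.994618


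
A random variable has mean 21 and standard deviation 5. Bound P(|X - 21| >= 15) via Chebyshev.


k = 15/5 = 3
Chebyshev: P(|X-mu| >= k*sigma) <= 1/k^2 = 1/3^2 = 1/9

1/9


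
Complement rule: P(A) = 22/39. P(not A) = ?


P(A') = 1 - P(A) = 1 - 22/39 = 17/39

17/39


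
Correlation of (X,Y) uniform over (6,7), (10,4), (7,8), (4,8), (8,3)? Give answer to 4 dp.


Cov(X,Y) = -3.2000, Var(X) = 4.0000, Var(Y) = 4.4000
rho = Cov/(sqrt(VarX)*sqrt(VarY)) = -0.7628

-0.7628


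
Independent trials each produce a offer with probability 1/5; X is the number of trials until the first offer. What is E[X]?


For geometric (trials until first success), E[X] = 1/p = 1/(1/5) = 5

5


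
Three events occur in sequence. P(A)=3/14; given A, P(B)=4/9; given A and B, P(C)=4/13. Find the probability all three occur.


P(A∩B∩C) = P(A) * P(B|A) * P(C|A∩B)
= 3/14 * 4/9 * 4/13
= 2/21 * 4/13 = 8/273

8/273


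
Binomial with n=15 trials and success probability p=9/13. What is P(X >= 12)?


P(X>=12) = P(X=12) + P(X=13) + P(X=14) + P(X=15)
= 632642161717440/3937376385699289 + 4270334591592720/51185893014090757 + 1372607547297660/51185893014090757 + 205891132094649/51185893014090757
= 1082552413331673/3937376385699289

1082552413331673/3937376385699289


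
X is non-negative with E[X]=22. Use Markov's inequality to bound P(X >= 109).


Markov: P(X >= a) <= E[X]/a
P(X >= 109) <= 22/109

22/109


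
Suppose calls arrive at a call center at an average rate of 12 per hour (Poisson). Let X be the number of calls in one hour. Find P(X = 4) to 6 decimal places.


P(X=4) = e^(-12) * 12^4 / 4!
≈ 0.000006144212353 * 20736 / 24
≈ 0.005309

0.005309


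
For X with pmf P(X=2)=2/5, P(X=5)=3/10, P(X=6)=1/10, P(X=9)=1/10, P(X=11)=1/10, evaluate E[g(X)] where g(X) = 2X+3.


E[2X+3] = sum(g(x)*P(x))
= 7*2/5 + 13*3/10 + 15*1/10 + 21*1/10 + 25*1/10
= 64/5

64/5


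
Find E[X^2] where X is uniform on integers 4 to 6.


E[X^2] = (1/3) * sum(x^2 for x=4..6)
= 77/3

77/3


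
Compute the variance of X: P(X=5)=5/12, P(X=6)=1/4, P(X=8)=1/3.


E[X] = 25/4, E[X^2] = 163/4
Var(X) = E[X^2] - (E[X])^2 = 163/4 - (25/4)^2 = 27/16

27/16


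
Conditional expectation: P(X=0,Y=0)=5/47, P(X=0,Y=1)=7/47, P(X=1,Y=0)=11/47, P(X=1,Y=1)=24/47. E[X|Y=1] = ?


P(Y=1) = 31/47
E[X|Y=1] = (0*7 + 1*24)/31 = 24/31

24/31


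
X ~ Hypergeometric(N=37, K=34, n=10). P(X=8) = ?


P(X=8) = C(34,8)*C(3,2) / C(37,10)
= 18156204*3 / 348330136
= 54468612/348330136 = 81/518

81/518


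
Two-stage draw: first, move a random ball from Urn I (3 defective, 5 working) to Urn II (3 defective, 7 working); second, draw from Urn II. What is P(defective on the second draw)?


P(transfer defective) = 3/8; P(transfer working) = 5/8
If defective transferred: Urn II has 4 defective of 11, so P(defective|defective moved) = 4/11
If working transferred: Urn II has 3 defective of 11, so P(defective|working moved) = 3/11
By total probability: P(defective) = 3/8*4/11 + 5/8*3/11 = 27/88

27/88


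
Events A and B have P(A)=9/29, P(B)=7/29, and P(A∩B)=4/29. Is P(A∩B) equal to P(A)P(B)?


P(A)*P(B) = 9/29*7/29 = 63/841
P(A∩B) = 4/29 != 63/841, so not independent

No, A and B are not independent


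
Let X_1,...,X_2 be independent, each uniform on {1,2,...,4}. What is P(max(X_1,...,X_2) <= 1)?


P(max <= 1) = P(all X_i <= 1) = (P(X_1 <= 1))^2
= (1/4)^2 = 1/16

1/16


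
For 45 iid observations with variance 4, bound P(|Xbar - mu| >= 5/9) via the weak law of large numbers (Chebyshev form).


Var(Xbar) = Var(X)/n = 4/45
Chebyshev: P(|Xbar-mu| >= 5/9) <= Var(Xbar)/(5/9)^2 = (4/45)/(25/81) = 36/125

36/125


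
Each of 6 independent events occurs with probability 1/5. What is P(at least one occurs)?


P(at least one) = 1 - P(none)
P(none) = (1 - 1/5)^6 = (4/5)^6 = 4096/15625
P(at least one) = 1 - 4096/15625 = 11529/15625

11529/15625


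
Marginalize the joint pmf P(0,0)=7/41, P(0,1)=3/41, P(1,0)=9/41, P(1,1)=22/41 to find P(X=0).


P(X=0) = P(0,0)+P(0,1) = 7/41 + 3/41 = 10/41

10/41


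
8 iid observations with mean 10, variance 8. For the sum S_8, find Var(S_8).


By independence, Var(S_n) = n*Var(X_1) = 8*8 = 64

64


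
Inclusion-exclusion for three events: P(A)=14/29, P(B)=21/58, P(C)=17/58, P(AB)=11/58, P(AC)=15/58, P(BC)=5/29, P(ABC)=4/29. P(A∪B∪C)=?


P(A∪B∪C) = P(A)+P(B)+P(C) - P(AB)-P(AC)-P(BC) + P(ABC)
= 14/29+21/58+17/58 - 11/58-15/58-5/29 + 4/29
= 19/29

19/29


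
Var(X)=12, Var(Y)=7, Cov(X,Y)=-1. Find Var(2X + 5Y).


Var(2X + 5Y) = 2^2*Var(X) + 5^2*Var(Y) + 2*2*5*Cov(X,Y)
= 4*12 + 25*7 + 20*(-1)
= 48 + 175 - 20 = 203

203


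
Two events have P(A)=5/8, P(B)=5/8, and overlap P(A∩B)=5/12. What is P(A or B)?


P(A∪B) = P(A) + P(B) - P(A∩B)
= 5/8 + 5/8 - 5/12 = 5/6

5/6


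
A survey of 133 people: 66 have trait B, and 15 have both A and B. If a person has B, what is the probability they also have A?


P(A|B) = P(A∩B)/P(B) = (15/133)/(66/133) = 15/66 = 5/22

5/22


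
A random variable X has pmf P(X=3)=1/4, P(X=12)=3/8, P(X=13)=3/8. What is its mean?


E[X] = sum(x * P(x))
= 3*1/4 + 12*3/8 + 13*3/8
= 81/8

81/8


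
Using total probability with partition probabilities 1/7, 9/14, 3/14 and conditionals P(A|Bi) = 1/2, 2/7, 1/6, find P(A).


P(A) = P(A|B1)P(B1) + P(A|B2)P(B2) + P(A|B3)P(B3)
= 1/2*1/7 + 2/7*9/14 + 1/6*3/14
= 1/14 + 9/49 + 1/28 = 57/196

57/196


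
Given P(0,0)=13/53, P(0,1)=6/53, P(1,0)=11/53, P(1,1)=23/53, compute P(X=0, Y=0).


Read from table: P(X=0, Y=0) = 13/53

13/53


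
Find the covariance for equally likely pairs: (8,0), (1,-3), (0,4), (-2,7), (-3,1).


E[X]=4/5, E[Y]=9/5, E[XY]=-4
Cov(X,Y) = E[XY] - E[X]E[Y] = -4 - 4/5*9/5 = -136/25

-136/25


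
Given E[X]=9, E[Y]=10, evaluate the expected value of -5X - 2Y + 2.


E[-5X - 2Y + 2] = -5*E[X] - 2*E[Y] + 2
= (-5)*(9) + (-2)*(10) + (2)
= -45 - 20 + 2 = -63

-63


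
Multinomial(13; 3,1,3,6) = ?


13! = 6227020800
Denominator: 3!=6 * 1!=1 * 3!=6 * 6!=720
Coefficient = 6227020800 / 25920 = 240240

240240


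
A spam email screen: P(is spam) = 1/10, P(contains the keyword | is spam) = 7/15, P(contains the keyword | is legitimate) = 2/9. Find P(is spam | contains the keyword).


P(A) = P(A|B)P(B) + P(A|B')P(B') = 7/15*1/10 + 2/9*9/10 = 37/150
P(B|A) = P(A|B)P(B)/P(A) = (7/150)/(37/150) = 7/37

7/37


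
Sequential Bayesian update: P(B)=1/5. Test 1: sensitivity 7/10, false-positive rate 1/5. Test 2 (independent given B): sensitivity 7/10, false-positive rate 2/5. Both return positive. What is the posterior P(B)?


After test 1: P(+) = 7/10*1/5 + 1/5*4/5 = 3/10
P(B|+) = (7/50)/(3/10) = 7/15
After test 2 (use post1 as new prior): P(+) = 7/10*7/15 + 2/5*8/15 = 27/50
P(B|+,+) = (49/150)/(27/50) = 49/81

49/81


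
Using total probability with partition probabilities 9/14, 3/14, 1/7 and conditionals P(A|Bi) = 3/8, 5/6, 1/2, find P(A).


P(A) = P(A|B1)P(B1) + P(A|B2)P(B2) + P(A|B3)P(B3)
= 3/8*9/14 + 5/6*3/14 + 1/2*1/7
= 27/112 + 5/28 + 1/14 = 55/112

55/112


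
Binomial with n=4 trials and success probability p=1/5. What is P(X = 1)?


P(X=1) = C(4,1) * p^1 * (1-p)^3
= 4 * 1/5 * 64/125
= 256/625

256/625


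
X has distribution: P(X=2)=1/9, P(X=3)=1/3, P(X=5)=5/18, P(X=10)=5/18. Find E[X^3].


E[X^3] = sum(g(x)*P(x))
= 8*1/9 + 27*1/3 + 125*5/18 + 1000*5/18
= 5803/18

5803/18


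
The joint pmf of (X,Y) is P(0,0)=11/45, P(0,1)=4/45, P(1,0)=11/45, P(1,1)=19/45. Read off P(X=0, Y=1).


Read from table: P(X=0, Y=1) = 4/45

4/45


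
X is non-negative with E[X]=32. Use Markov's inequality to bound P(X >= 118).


Markov: P(X >= a) <= E[X]/a
P(X >= 118) <= 32/118 = 16/59

16/59


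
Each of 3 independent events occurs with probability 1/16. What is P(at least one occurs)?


P(at least one) = 1 - P(none)
P(none) = (1 - 1/16)^3 = (15/16)^3 = 3375/4096
P(at least one) = 1 - 3375/4096 = 721/4096

721/4096


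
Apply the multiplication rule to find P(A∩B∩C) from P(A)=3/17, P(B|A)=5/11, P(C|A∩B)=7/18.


P(A∩B∩C) = P(A) * P(B|A) * P(C|A∩B)
= 3/17 * 5/11 * 7/18
= 15/187 * 7/18 = 35/1122

35/1122


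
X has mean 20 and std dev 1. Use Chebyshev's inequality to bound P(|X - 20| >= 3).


k = 3/1 = 3
Chebyshev: P(|X-mu| >= k*sigma) <= 1/k^2 = 1/3^2 = 1/9

1/9


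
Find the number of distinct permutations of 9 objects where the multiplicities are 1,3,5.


9! = 362880
Denominator: 1!=1 * 3!=6 * 5!=120
Coefficient = 362880 / 720 = 504

504


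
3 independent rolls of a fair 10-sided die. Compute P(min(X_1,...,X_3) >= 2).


P(min >= 2) = P(all X_i >= 2) = (P(X_1 >= 2))^3
= (9/10)^3 = 729/1000

729/1000


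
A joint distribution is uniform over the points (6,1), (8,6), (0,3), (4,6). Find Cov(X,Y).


E[X]=9/2, E[Y]=4, E[XY]=39/2
Cov(X,Y) = E[XY] - E[X]E[Y] = 39/2 - 9/2*4 = 3/2

3/2


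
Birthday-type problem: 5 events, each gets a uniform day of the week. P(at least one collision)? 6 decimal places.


P(all different) = prod((7-i)/7 for i=0..4) = 0.149938
P(at least one match) = 1 - 0.149938 = 0.850062

0.850062


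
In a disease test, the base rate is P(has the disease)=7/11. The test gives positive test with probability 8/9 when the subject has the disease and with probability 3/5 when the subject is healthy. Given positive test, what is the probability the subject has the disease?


P(A) = P(A|B)P(B) + P(A|B')P(B') = 8/9*7/11 + 3/5*4/11 = 388/495
P(B|A) = P(A|B)P(B)/P(A) = (56/99)/(388/495) = 70/97

70/97


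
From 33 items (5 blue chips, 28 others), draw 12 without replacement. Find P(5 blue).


P(X=5) = C(5,5)*C(28,7) / C(33,12)
= 1*1184040 / 354817320
= 1184040/354817320 = 3/899

3/899


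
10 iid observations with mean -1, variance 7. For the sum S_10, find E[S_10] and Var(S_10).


E[S_n] = n*mu = 10*-1 = -10
Var(S_n) = n*sigma^2 = 10*7 = 70

E[S_10]=-10, Var(S_10)=70


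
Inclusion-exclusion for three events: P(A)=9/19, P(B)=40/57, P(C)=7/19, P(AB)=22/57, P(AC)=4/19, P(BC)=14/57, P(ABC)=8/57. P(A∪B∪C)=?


P(A∪B∪C) = P(A)+P(B)+P(C) - P(AB)-P(AC)-P(BC) + P(ABC)
= 9/19+40/57+7/19 - 22/57-4/19-14/57 + 8/57
= 16/19

16/19


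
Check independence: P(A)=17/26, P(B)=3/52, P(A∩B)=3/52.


P(A)*P(B) = 17/26*3/52 = 51/1352
P(A∩B) = 3/52 != 51/1352, so not independent

No, A and B are not independent


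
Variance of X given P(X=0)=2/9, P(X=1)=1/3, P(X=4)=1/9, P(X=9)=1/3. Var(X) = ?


E[X] = 34/9, E[X^2] = 262/9
Var(X) = E[X^2] - (E[X])^2 = 262/9 - (34/9)^2 = 1202/81

1202/81


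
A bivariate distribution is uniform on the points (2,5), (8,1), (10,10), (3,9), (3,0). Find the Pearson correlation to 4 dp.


Cov(X,Y) = 3.0000, Var(X) = 10.1600, Var(Y) = 16.4000
rho = Cov/(sqrt(VarX)*sqrt(VarY)) = 0.2324

0.2324


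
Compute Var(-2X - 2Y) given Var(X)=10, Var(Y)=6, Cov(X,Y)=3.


Var(-2X - 2Y) = (-2)^2*Var(X) + (-2)^2*Var(Y) + 2*(-2)*(-2)*Cov(X,Y)
= 4*10 + 4*6 + 8*3
= 40 + 24 + 24 = 88

88


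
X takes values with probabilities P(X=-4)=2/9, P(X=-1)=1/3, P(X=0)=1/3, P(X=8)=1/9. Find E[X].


E[X] = sum(x * P(x))
= -4*2/9 - 1*1/3 + 0*1/3 + 8*1/9
= -1/3

-1/3


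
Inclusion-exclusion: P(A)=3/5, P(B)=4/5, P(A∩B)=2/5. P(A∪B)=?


P(A∪B) = P(A) + P(B) - P(A∩B)
= 3/5 + 4/5 - 2/5 = 1

1


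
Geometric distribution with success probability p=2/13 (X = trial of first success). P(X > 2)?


P(X > 2) = P(first 2 trials all fail) = (1-p)^2 = (11/13)^2 = 121/169

121/169


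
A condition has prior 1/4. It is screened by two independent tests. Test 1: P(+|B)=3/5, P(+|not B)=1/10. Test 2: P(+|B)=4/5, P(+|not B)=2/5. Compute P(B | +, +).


After test 1: P(+) = 3/5*1/4 + 1/10*3/4 = 9/40
P(B|+) = (3/20)/(9/40) = 2/3
After test 2 (use post1 as new prior): P(+) = 4/5*2/3 + 2/5*1/3 = 2/3
P(B|+,+) = (8/15)/(2/3) = 4/5

4/5


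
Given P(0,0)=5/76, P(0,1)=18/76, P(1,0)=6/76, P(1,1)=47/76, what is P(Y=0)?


P(Y=0) = P(0,0)+P(1,0) = 5/76 + 6/76 = 11/76

11/76


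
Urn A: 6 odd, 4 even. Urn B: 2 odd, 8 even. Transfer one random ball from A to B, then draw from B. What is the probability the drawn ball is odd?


P(transfer odd) = 6/10 = 3/5; P(transfer even) = 2/5
If odd transferred: Urn II has 3 odd of 11, so P(odd|odd moved) = 3/11
If even transferred: Urn II has 2 odd of 11, so P(odd|even moved) = 2/11
By total probability: P(odd) = 3/5*3/11 + 2/5*2/11 = 13/55

13/55


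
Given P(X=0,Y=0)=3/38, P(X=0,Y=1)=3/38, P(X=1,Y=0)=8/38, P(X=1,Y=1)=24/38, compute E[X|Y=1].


P(Y=1) = 27/38
E[X|Y=1] = (0*3 + 1*24)/27 = 24/27 = 8/9

8/9


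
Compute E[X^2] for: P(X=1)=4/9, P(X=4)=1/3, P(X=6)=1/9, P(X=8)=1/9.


E[X^2] = sum(x^2 * P(x))
= 1*4/9 + 16*1/3 + 36*1/9 + 64*1/9
= 152/9

152/9


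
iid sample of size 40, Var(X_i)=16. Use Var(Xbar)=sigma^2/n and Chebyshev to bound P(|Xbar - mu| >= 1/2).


Var(Xbar) = Var(X)/n = 16/40
Chebyshev: P(|Xbar-mu| >= 1/2) <= Var(Xbar)/(1/2)^2 = (2/5)/(1/4) = 8/5
Bound exceeds 1, so trivial bound: 1

1


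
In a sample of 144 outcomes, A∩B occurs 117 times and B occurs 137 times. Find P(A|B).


P(A|B) = P(A∩B)/P(B) = (117/144)/(137/144) = 117/137

117/137


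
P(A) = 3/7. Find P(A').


P(A') = 1 - P(A) = 1 - 3/7 = 4/7

4/7


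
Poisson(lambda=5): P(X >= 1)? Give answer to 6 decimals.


P(X>=1) = 1 - P(X<=0) = 1 - (e^(-5)*5^0/0!)
≈ 1 - 0.0067379470 = 0.9932620530
≈ 0.993262

0.993262


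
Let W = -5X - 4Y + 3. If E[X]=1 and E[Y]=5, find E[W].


E[-5X - 4Y + 3] = -5*E[X] - 4*E[Y] + 3
= (-5)*(1) + (-4)*(5) + (3)
= -5 - 20 + 3 = -22

-22


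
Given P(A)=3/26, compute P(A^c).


P(A') = 1 - P(A) = 1 - 3/26 = 23/26

23/26


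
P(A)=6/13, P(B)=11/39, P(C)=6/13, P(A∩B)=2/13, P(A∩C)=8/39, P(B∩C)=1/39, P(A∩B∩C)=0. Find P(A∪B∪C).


P(A∪B∪C) = P(A)+P(B)+P(C) - P(AB)-P(AC)-P(BC) + P(ABC)
= 6/13+11/39+6/13 - 2/13-8/39-1/39 + 0
= 32/39

32/39


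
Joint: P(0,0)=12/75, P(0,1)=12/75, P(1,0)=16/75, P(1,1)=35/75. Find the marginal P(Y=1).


P(Y=1) = P(0,1)+P(1,1) = 12/75 + 35/75 = 47/75

47/75


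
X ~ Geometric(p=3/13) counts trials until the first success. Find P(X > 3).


P(X > 3) = P(first 3 trials all fail) = (1-p)^3 = (10/13)^3 = 1000/2197

1000/2197


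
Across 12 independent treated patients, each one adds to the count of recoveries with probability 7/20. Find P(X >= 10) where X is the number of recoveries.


P(X>=10) = P(X=10) + P(X=11) + P(X=12)
= 1575364463673/2048000000000000 + 77115742977/1024000000000000 + 13841287201/4096000000000000
= 694606637291/819200000000000

694606637291/819200000000000


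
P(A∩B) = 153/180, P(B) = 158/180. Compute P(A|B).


P(A|B) = P(A∩B)/P(B) = (153/180)/(158/180) = 153/158

153/158


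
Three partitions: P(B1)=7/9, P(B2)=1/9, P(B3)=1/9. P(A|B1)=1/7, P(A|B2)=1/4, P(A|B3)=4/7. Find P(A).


P(A) = P(A|B1)P(B1) + P(A|B2)P(B2) + P(A|B3)P(B3)
= 1/7*7/9 + 1/4*1/9 + 4/7*1/9
= 1/9 + 1/36 + 4/63 = 17/84

17/84


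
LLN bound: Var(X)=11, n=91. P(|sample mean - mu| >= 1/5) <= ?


Var(Xbar) = Var(X)/n = 11/91
Chebyshev: P(|Xbar-mu| >= 1/5) <= Var(Xbar)/(1/5)^2 = (11/91)/(1/25) = 275/91
Bound exceeds 1, so trivial bound: 1

1


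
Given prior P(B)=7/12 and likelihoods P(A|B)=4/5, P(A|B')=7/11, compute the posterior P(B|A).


P(A) = P(A|B)P(B) + P(A|B')P(B') = 4/5*7/12 + 7/11*5/12 = 161/220
P(B|A) = P(A|B)P(B)/P(A) = (7/15)/(161/220) = 44/69

44/69


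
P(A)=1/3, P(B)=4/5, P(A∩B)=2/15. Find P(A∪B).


P(A∪B) = P(A) + P(B) - P(A∩B)
= 1/3 + 4/5 - 2/15 = 1

1


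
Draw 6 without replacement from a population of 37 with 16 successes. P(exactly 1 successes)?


P(X=1) = C(16,1)*C(21,5) / C(37,6)
= 16*20349 / 2324784
= 325584/2324784 = 57/407

57/407


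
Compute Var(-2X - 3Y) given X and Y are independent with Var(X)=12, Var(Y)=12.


Independence => Cov(X,Y)=0
Var(-2X - 3Y) = (-2)^2*Var(X) + (-3)^2*Var(Y)
= 4*12 + 9*12 = 156

156


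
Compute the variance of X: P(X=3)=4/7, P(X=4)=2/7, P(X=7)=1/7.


E[X] = 27/7, E[X^2] = 117/7
Var(X) = E[X^2] - (E[X])^2 = 117/7 - (27/7)^2 = 90/49

90/49


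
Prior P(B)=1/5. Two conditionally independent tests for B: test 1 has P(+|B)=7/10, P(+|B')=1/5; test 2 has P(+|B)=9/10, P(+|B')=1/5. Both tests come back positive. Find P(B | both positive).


After test 1: P(+) = 7/10*1/5 + 1/5*4/5 = 3/10
P(B|+) = (7/50)/(3/10) = 7/15
After test 2 (use post1 as new prior): P(+) = 9/10*7/15 + 1/5*8/15 = 79/150
P(B|+,+) = (21/50)/(79/150) = 63/79

63/79


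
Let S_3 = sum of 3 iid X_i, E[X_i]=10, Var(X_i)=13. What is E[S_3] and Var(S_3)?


E[S_n] = n*mu = 3*10 = 30
Var(S_n) = n*sigma^2 = 3*13 = 39

E[S_3]=30, Var(S_3)=39


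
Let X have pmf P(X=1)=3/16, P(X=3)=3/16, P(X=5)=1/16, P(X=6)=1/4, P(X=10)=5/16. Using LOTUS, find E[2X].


E[2X] = sum(g(x)*P(x))
= 2*3/16 + 6*3/16 + 10*1/16 + 12*1/4 + 20*5/16
= 91/8

91/8


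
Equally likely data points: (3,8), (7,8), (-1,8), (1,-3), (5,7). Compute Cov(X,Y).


E[X]=3, E[Y]=28/5, E[XY]=104/5
Cov(X,Y) = E[XY] - E[X]E[Y] = 104/5 - 3*28/5 = 4

4


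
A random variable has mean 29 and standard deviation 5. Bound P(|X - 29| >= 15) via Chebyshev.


k = 15/5 = 3
Chebyshev: P(|X-mu| >= k*sigma) <= 1/k^2 = 1/3^2 = 1/9

1/9


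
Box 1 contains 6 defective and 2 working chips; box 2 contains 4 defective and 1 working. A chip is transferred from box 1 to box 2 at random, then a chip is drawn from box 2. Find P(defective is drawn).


P(transfer defective) = 6/8 = 3/4; P(transfer working) = 1/4
If defective transferred: Urn II has 5 defective of 6, so P(defective|defective moved) = 5/6
If working transferred: Urn II has 4 defective of 6, so P(defective|working moved) = 2/3
By total probability: P(defective) = 3/4*5/6 + 1/4*2/3 = 19/24

19/24


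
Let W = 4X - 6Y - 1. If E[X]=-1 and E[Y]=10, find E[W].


E[4X - 6Y - 1] = 4*E[X] - 6*E[Y] - 1
= (4)*(-1) + (-6)*(10) + (-1)
= -4 - 60 - 1 = -65

-65


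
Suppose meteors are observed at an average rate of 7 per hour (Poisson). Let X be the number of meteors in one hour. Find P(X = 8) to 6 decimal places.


P(X=8) = e^(-7) * 7^8 / 8!
≈ 0.0009118819656 * 5764801 / 40320
≈ 0.130377

0.130377


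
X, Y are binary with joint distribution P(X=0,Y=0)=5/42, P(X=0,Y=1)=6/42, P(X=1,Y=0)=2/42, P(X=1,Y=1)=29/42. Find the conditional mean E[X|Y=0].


P(Y=0) = 7/42
E[X|Y=0] = (0*5 + 1*2)/7 = 2/7

2/7


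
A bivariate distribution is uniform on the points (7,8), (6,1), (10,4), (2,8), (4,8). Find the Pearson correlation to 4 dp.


Cov(X,Y) = -3.6400, Var(X) = 7.3600, Var(Y) = 8.1600
rho = Cov/(sqrt(VarX)*sqrt(VarY)) = -0.4697

-0.4697


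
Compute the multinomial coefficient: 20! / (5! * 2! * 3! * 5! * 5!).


20! = 2432902008176640000
Denominator: 5!=120 * 2!=2 * 3!=6 * 5!=120 * 5!=120
Coefficient = 2432902008176640000 / 20736000 = 117327450240

117327450240


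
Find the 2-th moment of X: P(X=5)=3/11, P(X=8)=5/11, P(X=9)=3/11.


E[X^2] = sum(x^2 * P(x))
= 25*3/11 + 64*5/11 + 81*3/11
= 58

58


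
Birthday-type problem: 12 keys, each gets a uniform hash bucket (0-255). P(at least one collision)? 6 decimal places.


P(all different) = prod((256-i)/256 for i=0..11) = 0.769694
P(at least one match) = 1 - 0.769694 = 0.230306

0.230306


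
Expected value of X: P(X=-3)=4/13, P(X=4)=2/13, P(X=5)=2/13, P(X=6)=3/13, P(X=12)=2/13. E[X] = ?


E[X] = sum(x * P(x))
= -3*4/13 + 4*2/13 + 5*2/13 + 6*3/13 + 12*2/13
= 48/13

48/13


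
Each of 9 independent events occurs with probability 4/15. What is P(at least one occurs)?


P(at least one) = 1 - P(none)
P(none) = (1 - 4/15)^9 = (11/15)^9 = 2357947691/38443359375
P(at least one) = 1 - 2357947691/38443359375 = 36085411684/38443359375

36085411684/38443359375


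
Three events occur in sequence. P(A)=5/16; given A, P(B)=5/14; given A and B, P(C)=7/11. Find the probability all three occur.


P(A∩B∩C) = P(A) * P(B|A) * P(C|A∩B)
= 5/16 * 5/14 * 7/11
= 25/224 * 7/11 = 25/352

25/352


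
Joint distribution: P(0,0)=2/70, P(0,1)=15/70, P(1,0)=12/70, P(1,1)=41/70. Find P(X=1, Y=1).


Read from table: P(X=1, Y=1) = 41/70

41/70


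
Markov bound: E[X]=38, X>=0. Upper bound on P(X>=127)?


Markov: P(X >= a) <= E[X]/a
P(X >= 127) <= 38/127

38/127


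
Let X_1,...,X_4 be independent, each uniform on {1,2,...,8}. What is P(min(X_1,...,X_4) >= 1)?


P(min >= 1) = P(all X_i >= 1) = (P(X_1 >= 1))^4
= (8/8)^4 = 1^4 = 1

1


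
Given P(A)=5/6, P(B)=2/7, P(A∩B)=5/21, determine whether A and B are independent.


P(A)*P(B) = 5/6*2/7 = 5/21
P(A∩B) = 5/21, which equals P(A)P(B), so independent

Yes, A and B are independent


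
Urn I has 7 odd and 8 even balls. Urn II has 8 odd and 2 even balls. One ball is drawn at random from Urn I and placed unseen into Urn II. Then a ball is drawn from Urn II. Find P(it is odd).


P(transfer odd) = 7/15; P(transfer even) = 8/15
If odd transferred: Urn II has 9 odd of 11, so P(odd|odd moved) = 9/11
If even transferred: Urn II has 8 odd of 11, so P(odd|even moved) = 8/11
By total probability: P(odd) = 7/15*9/11 + 8/15*8/11 = 127/165

127/165


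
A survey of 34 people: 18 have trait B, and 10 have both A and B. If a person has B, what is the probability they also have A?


P(A|B) = P(A∩B)/P(B) = (10/34)/(18/34) = 10/18 = 5/9

5/9


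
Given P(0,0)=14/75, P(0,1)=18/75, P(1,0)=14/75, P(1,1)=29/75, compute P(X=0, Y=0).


Read from table: P(X=0, Y=0) = 14/75

14/75


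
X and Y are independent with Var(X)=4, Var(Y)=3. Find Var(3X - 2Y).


Independence => Cov(X,Y)=0
Var(3X - 2Y) = 3^2*Var(X) + (-2)^2*Var(Y)
= 9*4 + 4*3 = 48

48


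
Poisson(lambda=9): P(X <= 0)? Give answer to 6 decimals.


P(X<=0) = e^(-9)*9^0/0!
≈ 0.0001234098
≈ 0.000123

0.000123


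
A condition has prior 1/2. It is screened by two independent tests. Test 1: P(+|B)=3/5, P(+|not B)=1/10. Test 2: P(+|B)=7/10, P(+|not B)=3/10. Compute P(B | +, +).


After test 1: P(+) = 3/5*1/2 + 1/10*1/2 = 7/20
P(B|+) = (3/10)/(7/20) = 6/7
After test 2 (use post1 as new prior): P(+) = 7/10*6/7 + 3/10*1/7 = 9/14
P(B|+,+) = (3/5)/(9/14) = 14/15

14/15


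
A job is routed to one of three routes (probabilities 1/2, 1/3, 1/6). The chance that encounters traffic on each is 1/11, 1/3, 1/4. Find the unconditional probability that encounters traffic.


P(A) = P(A|B1)P(B1) + P(A|B2)P(B2) + P(A|B3)P(B3)
= 1/11*1/2 + 1/3*1/3 + 1/4*1/6
= 1/22 + 1/9 + 1/24 = 157/792

157/792


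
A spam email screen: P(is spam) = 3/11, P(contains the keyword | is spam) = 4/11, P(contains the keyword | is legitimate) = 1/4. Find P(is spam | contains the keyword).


P(A) = P(A|B)P(B) + P(A|B')P(B') = 4/11*3/11 + 1/4*8/11 = 34/121
P(B|A) = P(A|B)P(B)/P(A) = (12/121)/(34/121) = 6/17

6/17


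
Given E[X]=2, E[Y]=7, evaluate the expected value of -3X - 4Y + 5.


E[-3X - 4Y + 5] = -3*E[X] - 4*E[Y] + 5
= (-3)*(2) + (-4)*(7) + (5)
= -6 - 28 + 5 = -29

-29


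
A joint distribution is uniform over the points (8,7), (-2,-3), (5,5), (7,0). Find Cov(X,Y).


E[X]=9/2, E[Y]=9/4, E[XY]=87/4
Cov(X,Y) = E[XY] - E[X]E[Y] = 87/4 - 9/2*9/4 = 93/8

93/8


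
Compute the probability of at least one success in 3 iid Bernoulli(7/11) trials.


P(at least one) = 1 - P(none)
P(none) = (1 - 7/11)^3 = (4/11)^3 = 64/1331
P(at least one) = 1 - 64/1331 = 1267/1331

1267/1331


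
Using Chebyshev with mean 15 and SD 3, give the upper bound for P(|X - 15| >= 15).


k = 15/3 = 5
Chebyshev: P(|X-mu| >= k*sigma) <= 1/k^2 = 1/5^2 = 1/25

1/25


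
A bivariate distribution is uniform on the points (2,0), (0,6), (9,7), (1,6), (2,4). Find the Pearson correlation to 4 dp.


Cov(X,Y) = 2.5200, Var(X) = 10.1600, Var(Y) = 6.2400
rho = Cov/(sqrt(VarX)*sqrt(VarY)) = 0.3165

0.3165


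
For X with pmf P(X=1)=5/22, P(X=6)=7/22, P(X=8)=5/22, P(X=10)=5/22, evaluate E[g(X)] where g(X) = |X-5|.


E[|X-5|] = sum(g(x)*P(x))
= 4*5/22 + 1*7/22 + 3*5/22 + 5*5/22
= 67/22

67/22


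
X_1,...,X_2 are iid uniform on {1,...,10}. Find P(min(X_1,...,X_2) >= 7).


P(min >= 7) = P(all X_i >= 7) = (P(X_1 >= 7))^2
= (4/10)^2 = (2/5)^2 = 4/25

4/25


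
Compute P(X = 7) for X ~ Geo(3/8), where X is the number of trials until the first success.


P(X=7) = (1-p)^6 * p = (5/8)^6 * 3/8
= 15625/262144 * 3/8 = 46875/2097152

46875/2097152


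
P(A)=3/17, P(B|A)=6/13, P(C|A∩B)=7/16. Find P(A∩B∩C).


P(A∩B∩C) = P(A) * P(B|A) * P(C|A∩B)
= 3/17 * 6/13 * 7/16
= 18/221 * 7/16 = 63/1768

63/1768


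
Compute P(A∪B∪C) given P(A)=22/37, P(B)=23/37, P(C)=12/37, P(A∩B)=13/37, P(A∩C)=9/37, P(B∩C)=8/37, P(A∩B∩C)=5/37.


P(A∪B∪C) = P(A)+P(B)+P(C) - P(AB)-P(AC)-P(BC) + P(ABC)
= 22/37+23/37+12/37 - 13/37-9/37-8/37 + 5/37
= 32/37

32/37


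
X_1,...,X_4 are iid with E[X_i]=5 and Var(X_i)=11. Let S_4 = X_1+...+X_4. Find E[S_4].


E[S_n] = n*E[X_1] = 4*5 = 20

20


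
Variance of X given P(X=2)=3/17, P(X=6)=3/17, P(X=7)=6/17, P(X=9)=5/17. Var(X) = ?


E[X] = 111/17, E[X^2] = 819/17
Var(X) = E[X^2] - (E[X])^2 = 819/17 - (111/17)^2 = 1602/289

1602/289


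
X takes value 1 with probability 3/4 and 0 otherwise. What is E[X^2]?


For Bernoulli: X in {0,1}
E[X^2] = 0^2*(1-3/4) + 1^2*3/4 = 3/4

3/4


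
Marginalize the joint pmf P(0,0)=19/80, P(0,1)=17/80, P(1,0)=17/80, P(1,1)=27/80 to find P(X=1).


P(X=1) = P(1,0)+P(1,1) = 17/80 + 27/80 = 44/80 = 11/20

11/20


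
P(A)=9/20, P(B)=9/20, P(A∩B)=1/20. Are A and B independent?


P(A)*P(B) = 9/20*9/20 = 81/400
P(A∩B) = 1/20 != 81/400, so not independent

No, A and B are not independent


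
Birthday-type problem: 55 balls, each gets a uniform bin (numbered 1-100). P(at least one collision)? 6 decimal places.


P(all different) = prod((100-i)/100 for i=0..54) = 0.000000
P(at least one match) = 1 - 0.000000 = 1.000000

1.000000


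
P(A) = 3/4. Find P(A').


P(A') = 1 - P(A) = 1 - 3/4 = 1/4

1/4


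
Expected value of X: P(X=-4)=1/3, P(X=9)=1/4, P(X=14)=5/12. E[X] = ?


E[X] = sum(x * P(x))
= -4*1/3 + 9*1/4 + 14*5/12
= 27/4

27/4


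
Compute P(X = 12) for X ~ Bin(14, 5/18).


P(X=12) = C(14,12) * p^12 * (1-p)^2
= 91 * 244140625/1156831381426176 * 169/324
= 3754638671875/374813367582081024

3754638671875/374813367582081024


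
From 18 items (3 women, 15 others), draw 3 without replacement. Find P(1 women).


P(X=1) = C(3,1)*C(15,2) / C(18,3)
= 3*105 / 816
= 315/816 = 105/272

105/272


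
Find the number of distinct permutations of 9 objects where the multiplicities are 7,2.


9! = 362880
Denominator: 7!=5040 * 2!=2
Coefficient = 362880 / 10080 = 36

36


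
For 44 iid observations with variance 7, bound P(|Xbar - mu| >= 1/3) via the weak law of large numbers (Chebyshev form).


Var(Xbar) = Var(X)/n = 7/44
Chebyshev: P(|Xbar-mu| >= 1/3) <= Var(Xbar)/(1/3)^2 = (7/44)/(1/9) = 63/44
Bound exceeds 1, so trivial bound: 1

1


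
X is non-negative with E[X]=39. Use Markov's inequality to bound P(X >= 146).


Markov: P(X >= a) <= E[X]/a
P(X >= 146) <= 39/146

39/146


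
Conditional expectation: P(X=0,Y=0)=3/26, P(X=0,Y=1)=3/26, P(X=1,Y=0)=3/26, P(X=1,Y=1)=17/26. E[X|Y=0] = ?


P(Y=0) = 6/26
E[X|Y=0] = (0*3 + 1*3)/6 = 3/6 = 1/2

1/2


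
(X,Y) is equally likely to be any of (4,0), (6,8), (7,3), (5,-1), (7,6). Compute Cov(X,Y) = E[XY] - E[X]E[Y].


E[X]=29/5, E[Y]=16/5, E[XY]=106/5
Cov(X,Y) = E[XY] - E[X]E[Y] = 106/5 - 29/5*16/5 = 66/25

66/25


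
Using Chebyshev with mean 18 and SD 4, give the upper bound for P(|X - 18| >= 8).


k = 8/4 = 2
Chebyshev: P(|X-mu| >= k*sigma) <= 1/k^2 = 1/2^2 = 1/4

1/4


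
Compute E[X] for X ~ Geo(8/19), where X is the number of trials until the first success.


For geometric (trials until first success), E[X] = 1/p = 1/(8/19) = 19/8

19/8


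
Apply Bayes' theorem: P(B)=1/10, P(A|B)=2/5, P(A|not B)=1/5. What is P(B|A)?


P(A) = P(A|B)P(B) + P(A|B')P(B') = 2/5*1/10 + 1/5*9/10 = 11/50
P(B|A) = P(A|B)P(B)/P(A) = (1/25)/(11/50) = 2/11

2/11


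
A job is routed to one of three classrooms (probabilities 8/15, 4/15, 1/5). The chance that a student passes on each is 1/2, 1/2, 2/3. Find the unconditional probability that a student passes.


P(A) = P(A|B1)P(B1) + P(A|B2)P(B2) + P(A|B3)P(B3)
= 1/2*8/15 + 1/2*4/15 + 2/3*1/5
= 4/15 + 2/15 + 2/15 = 8/15

8/15


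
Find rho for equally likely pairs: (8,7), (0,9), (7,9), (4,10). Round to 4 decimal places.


Cov(X,Y) = -1.8125, Var(X) = 9.6875, Var(Y) = 1.1875
rho = Cov/(sqrt(VarX)*sqrt(VarY)) = -0.5344

-0.5344


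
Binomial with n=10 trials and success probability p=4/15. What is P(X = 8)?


P(X=8) = C(10,8) * p^8 * (1-p)^2
= 45 * 65536/2562890625 * 121/225
= 7929856/12814453125

7929856/12814453125


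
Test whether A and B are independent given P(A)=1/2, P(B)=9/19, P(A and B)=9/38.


P(A)*P(B) = 1/2*9/19 = 9/38
P(A∩B) = 9/38, which equals P(A)P(B), so independent

Yes, A and B are independent


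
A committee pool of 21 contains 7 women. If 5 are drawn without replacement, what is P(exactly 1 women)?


P(X=1) = C(7,1)*C(14,4) / C(21,5)
= 7*1001 / 20349
= 7007/20349 = 1001/2907

1001/2907


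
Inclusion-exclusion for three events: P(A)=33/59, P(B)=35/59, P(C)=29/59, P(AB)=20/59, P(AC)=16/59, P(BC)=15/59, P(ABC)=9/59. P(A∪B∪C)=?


P(A∪B∪C) = P(A)+P(B)+P(C) - P(AB)-P(AC)-P(BC) + P(ABC)
= 33/59+35/59+29/59 - 20/59-16/59-15/59 + 9/59
= 55/59

55/59


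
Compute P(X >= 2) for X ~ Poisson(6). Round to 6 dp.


P(X>=2) = 1 - P(X<=1) = 1 - (e^(-6)*6^0/0! + e^(-6)*6^1/1!)
≈ 1 - (0.0024787522 + 0.0148725131)
= 1 - 0.0173512653 = 0.9826487347
≈ 0.982649

0.982649


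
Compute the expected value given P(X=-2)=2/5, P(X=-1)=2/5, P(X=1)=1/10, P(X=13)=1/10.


E[X] = sum(x * P(x))
= -2*2/5 - 1*2/5 + 1*1/10 + 13*1/10
= 1/5

1/5


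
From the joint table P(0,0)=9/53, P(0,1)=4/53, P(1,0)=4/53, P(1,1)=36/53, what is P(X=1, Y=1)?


Read from table: P(X=1, Y=1) = 36/53

36/53


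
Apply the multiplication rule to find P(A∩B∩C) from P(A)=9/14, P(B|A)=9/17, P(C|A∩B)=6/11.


P(A∩B∩C) = P(A) * P(B|A) * P(C|A∩B)
= 9/14 * 9/17 * 6/11
= 81/238 * 6/11 = 243/1309

243/1309


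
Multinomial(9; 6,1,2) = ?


9! = 362880
Denominator: 6!=720 * 1!=1 * 2!=2
Coefficient = 362880 / 1440 = 252

252


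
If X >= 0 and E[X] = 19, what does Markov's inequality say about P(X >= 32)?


Markov: P(X >= a) <= E[X]/a
P(X >= 32) <= 19/32

19/32


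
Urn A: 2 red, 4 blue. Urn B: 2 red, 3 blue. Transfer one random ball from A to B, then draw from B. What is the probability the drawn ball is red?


P(transfer red) = 2/6 = 1/3; P(transfer blue) = 2/3
If red transferred: Urn II has 3 red of 6, so P(red|red moved) = 1/2
If blue transferred: Urn II has 2 red of 6, so P(red|blue moved) = 1/3
By total probability: P(red) = 1/3*1/2 + 2/3*1/3 = 7/18

7/18


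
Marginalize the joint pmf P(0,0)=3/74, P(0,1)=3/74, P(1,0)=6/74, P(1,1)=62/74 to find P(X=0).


P(X=0) = P(0,0)+P(0,1) = 3/74 + 3/74 = 6/74 = 3/37

3/37


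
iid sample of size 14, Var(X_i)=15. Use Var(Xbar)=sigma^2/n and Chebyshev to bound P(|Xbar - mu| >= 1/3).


Var(Xbar) = Var(X)/n = 15/14
Chebyshev: P(|Xbar-mu| >= 1/3) <= Var(Xbar)/(1/3)^2 = (15/14)/(1/9) = 135/14
Bound exceeds 1, so trivial bound: 1

1


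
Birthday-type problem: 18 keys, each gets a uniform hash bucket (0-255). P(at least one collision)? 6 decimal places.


P(all different) = prod((256-i)/256 for i=0..17) = 0.542396
P(at least one match) = 1 - 0.542396 = 0.457604

0.457604


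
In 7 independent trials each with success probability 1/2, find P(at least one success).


P(at least one) = 1 - P(none)
P(none) = (1 - 1/2)^7 = (1/2)^7 = 1/128
P(at least one) = 1 - 1/128 = 127/128

127/128


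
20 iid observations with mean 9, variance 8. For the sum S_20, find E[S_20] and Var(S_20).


E[S_n] = n*mu = 20*9 = 180
Var(S_n) = n*sigma^2 = 20*8 = 160

E[S_20]=180, Var(S_20)=160


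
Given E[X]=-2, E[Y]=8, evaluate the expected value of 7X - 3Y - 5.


E[7X - 3Y - 5] = 7*E[X] - 3*E[Y] - 5
= (7)*(-2) + (-3)*(8) + (-5)
= -14 - 24 - 5 = -43

-43


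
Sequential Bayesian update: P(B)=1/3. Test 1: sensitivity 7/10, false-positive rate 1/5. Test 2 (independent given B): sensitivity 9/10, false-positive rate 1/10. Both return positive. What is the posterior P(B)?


After test 1: P(+) = 7/10*1/3 + 1/5*2/3 = 11/30
P(B|+) = (7/30)/(11/30) = 7/11
After test 2 (use post1 as new prior): P(+) = 9/10*7/11 + 1/10*4/11 = 67/110
P(B|+,+) = (63/110)/(67/110) = 63/67

63/67


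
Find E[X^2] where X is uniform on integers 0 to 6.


E[X^2] = (1/7) * sum(x^2 for x=0..6)
= 91/7 = 13

13


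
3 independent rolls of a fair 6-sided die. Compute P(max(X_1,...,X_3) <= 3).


P(max <= 3) = P(all X_i <= 3) = (P(X_1 <= 3))^3
= (3/6)^3 = (1/2)^3 = 1/8

1/8


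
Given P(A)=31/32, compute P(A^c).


P(A') = 1 - P(A) = 1 - 31/32 = 1/32

1/32


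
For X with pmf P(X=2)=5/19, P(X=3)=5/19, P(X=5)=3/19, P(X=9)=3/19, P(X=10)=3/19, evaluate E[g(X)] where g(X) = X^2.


E[X^2] = sum(g(x)*P(x))
= 4*5/19 + 9*5/19 + 25*3/19 + 81*3/19 + 100*3/19
= 683/19

683/19


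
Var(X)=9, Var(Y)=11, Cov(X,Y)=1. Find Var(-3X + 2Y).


Var(-3X + 2Y) = (-3)^2*Var(X) + 2^2*Var(Y) + 2*(-3)*2*Cov(X,Y)
= 9*9 + 4*11 - 12*1
= 81 + 44 - 12 = 113

113


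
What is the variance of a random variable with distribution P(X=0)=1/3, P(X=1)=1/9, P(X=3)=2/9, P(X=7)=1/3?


E[X] = 28/9, E[X^2] = 166/9
Var(X) = E[X^2] - (E[X])^2 = 166/9 - (28/9)^2 = 710/81

710/81


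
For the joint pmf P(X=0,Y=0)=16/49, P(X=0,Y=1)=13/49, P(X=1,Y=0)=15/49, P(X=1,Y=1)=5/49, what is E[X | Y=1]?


P(Y=1) = 18/49
E[X|Y=1] = (0*13 + 1*5)/18 = 5/18

5/18


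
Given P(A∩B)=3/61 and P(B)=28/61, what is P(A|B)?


P(A|B) = P(A∩B)/P(B) = (3/61)/(28/61) = 3/28

3/28


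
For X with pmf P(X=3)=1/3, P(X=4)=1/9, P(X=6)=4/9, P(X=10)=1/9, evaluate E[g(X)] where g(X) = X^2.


E[X^2] = sum(g(x)*P(x))
= 9*1/3 + 16*1/9 + 36*4/9 + 100*1/9
= 287/9

287/9


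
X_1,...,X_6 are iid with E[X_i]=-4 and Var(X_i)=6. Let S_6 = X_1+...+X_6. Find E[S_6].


E[S_n] = n*E[X_1] = 6*-4 = -24

-24


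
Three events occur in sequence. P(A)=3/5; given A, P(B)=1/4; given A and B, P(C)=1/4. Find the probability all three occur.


P(A∩B∩C) = P(A) * P(B|A) * P(C|A∩B)
= 3/5 * 1/4 * 1/4
= 3/20 * 1/4 = 3/80

3/80


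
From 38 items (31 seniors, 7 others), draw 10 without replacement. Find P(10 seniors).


P(X=10) = C(31,10)*C(7,0) / C(38,10)
= 44352165*1 / 472733756
= 44352165/472733756 = 4485/47804

4485/47804


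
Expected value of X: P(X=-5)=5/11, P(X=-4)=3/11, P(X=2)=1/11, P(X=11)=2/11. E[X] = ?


E[X] = sum(x * P(x))
= -5*5/11 - 4*3/11 + 2*1/11 + 11*2/11
= -13/11

-13/11


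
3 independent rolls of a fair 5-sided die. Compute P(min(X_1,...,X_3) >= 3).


P(min >= 3) = P(all X_i >= 3) = (P(X_1 >= 3))^3
= (3/5)^3 = 27/125

27/125


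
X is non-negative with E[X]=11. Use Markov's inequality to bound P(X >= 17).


Markov: P(X >= a) <= E[X]/a
P(X >= 17) <= 11/17

11/17


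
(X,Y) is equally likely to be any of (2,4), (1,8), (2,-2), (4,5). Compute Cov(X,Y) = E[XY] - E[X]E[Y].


E[X]=9/4, E[Y]=15/4, E[XY]=8
Cov(X,Y) = E[XY] - E[X]E[Y] = 8 - 9/4*15/4 = -7/16

-7/16


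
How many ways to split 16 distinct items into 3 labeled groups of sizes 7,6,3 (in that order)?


16! = 20922789888000
Denominator: 7!=5040 * 6!=720 * 3!=6
Coefficient = 20922789888000 / 21772800 = 960960

960960


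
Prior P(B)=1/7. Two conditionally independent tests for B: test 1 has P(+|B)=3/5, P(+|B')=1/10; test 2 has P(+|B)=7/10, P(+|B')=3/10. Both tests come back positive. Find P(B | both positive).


After test 1: P(+) = 3/5*1/7 + 1/10*6/7 = 6/35
P(B|+) = (3/35)/(6/35) = 1/2
After test 2 (use post1 as new prior): P(+) = 7/10*1/2 + 3/10*1/2 = 1/2
P(B|+,+) = (7/20)/(1/2) = 7/10

7/10


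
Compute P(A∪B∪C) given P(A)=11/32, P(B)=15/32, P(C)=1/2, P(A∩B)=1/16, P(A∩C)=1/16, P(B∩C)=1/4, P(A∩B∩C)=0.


P(A∪B∪C) = P(A)+P(B)+P(C) - P(AB)-P(AC)-P(BC) + P(ABC)
= 11/32+15/32+1/2 - 1/16-1/16-1/4 + 0
= 15/16

15/16


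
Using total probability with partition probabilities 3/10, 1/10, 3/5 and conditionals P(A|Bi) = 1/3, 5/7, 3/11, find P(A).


P(A) = P(A|B1)P(B1) + P(A|B2)P(B2) + P(A|B3)P(B3)
= 1/3*3/10 + 5/7*1/10 + 3/11*3/5
= 1/10 + 1/14 + 9/55 = 129/385

129/385


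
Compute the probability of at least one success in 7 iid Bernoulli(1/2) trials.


P(at least one) = 1 - P(none)
P(none) = (1 - 1/2)^7 = (1/2)^7 = 1/128
P(at least one) = 1 - 1/128 = 127/128

127/128


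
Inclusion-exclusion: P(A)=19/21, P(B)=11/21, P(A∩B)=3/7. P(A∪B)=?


P(A∪B) = P(A) + P(B) - P(A∩B)
= 19/21 + 11/21 - 3/7 = 1

1


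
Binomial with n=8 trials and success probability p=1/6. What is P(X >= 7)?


P(X>=7) = P(X=7) + P(X=8)
= 5/209952 + 1/1679616
= 41/1679616

41/1679616


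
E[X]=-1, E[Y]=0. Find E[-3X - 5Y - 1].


E[-3X - 5Y - 1] = -3*E[X] - 5*E[Y] - 1
= (-3)*(-1) + (-5)*(0) + (-1)
= 3 + 0 - 1 = 2

2


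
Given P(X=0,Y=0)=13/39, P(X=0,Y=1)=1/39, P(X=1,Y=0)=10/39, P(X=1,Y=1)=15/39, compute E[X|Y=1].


P(Y=1) = 16/39
E[X|Y=1] = (0*1 + 1*15)/16 = 15/16

15/16


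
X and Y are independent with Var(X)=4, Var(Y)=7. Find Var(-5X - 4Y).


Independence => Cov(X,Y)=0
Var(-5X - 4Y) = (-5)^2*Var(X) + (-4)^2*Var(Y)
= 25*4 + 16*7 = 212

212


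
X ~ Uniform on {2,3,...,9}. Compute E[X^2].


E[X^2] = (1/8) * sum(x^2 for x=2..9)
= 284/8 = 71/2

71/2


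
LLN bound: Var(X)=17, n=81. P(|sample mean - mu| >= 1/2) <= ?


Var(Xbar) = Var(X)/n = 17/81
Chebyshev: P(|Xbar-mu| >= 1/2) <= Var(Xbar)/(1/2)^2 = (17/81)/(1/4) = 68/81

68/81


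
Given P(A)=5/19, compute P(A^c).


P(A') = 1 - P(A) = 1 - 5/19 = 14/19

14/19


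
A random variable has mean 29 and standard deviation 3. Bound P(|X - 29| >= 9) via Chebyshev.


k = 9/3 = 3
Chebyshev: P(|X-mu| >= k*sigma) <= 1/k^2 = 1/3^2 = 1/9

1/9


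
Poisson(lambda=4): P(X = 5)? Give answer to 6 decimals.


P(X=5) = e^(-4) * 4^5 / 5!
≈ 0.01831563889 * 1024 / 120
≈ 0.156293

0.156293


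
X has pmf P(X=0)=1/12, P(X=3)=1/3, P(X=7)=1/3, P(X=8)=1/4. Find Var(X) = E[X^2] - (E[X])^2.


E[X] = 16/3, E[X^2] = 106/3
Var(X) = E[X^2] - (E[X])^2 = 106/3 - (16/3)^2 = 62/9

62/9


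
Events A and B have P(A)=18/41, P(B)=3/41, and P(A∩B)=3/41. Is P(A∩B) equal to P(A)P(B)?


P(A)*P(B) = 18/41*3/41 = 54/1681
P(A∩B) = 3/41 != 54/1681, so not independent

No, A and B are not independent


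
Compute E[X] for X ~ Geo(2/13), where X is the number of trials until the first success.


For geometric (trials until first success), E[X] = 1/p = 1/(2/13) = 13/2

13/2


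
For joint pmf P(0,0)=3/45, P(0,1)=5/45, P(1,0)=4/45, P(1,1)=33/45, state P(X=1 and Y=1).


Read from table: P(X=1, Y=1) = 33/45 = 11/15

11/15


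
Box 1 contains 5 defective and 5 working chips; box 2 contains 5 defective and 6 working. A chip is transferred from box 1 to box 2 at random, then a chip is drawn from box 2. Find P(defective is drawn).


P(transfer defective) = 5/10 = 1/2; P(transfer working) = 1/2
If defective transferred: Urn II has 6 defective of 12, so P(defective|defective moved) = 1/2
If working transferred: Urn II has 5 defective of 12, so P(defective|working moved) = 5/12
By total probability: P(defective) = 1/2*1/2 + 1/2*5/12 = 11/24

11/24
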